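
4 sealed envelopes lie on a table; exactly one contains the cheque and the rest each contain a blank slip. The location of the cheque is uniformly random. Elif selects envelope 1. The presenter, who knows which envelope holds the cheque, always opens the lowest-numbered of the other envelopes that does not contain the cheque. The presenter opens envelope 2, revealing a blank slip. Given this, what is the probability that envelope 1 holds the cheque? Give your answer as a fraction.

Condition on the true location of the cheque.
If it is in any of envelopes 1, 3, and 4 (prior 1/4 each): envelope 2 is the lowest-numbered option available, probability 1; weight (1/4)·1 = 1/4 each.
If it is in envelope 2 (prior 1/4): the presenter opened envelope 2, so this case is ruled out; weight (1/4)·0 = 0.
The weights sum to 3/4.
So P(the cheque in envelope 1 | the presenter opened envelope 2) = (1/4) / (3/4) = 1/3.

1/3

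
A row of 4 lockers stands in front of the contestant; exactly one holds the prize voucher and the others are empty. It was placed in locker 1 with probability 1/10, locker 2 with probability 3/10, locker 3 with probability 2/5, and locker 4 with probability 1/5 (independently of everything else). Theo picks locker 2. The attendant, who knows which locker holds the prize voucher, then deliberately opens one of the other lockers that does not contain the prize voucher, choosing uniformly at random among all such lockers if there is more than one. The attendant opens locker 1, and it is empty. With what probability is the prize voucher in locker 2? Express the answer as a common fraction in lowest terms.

Apply Bayes' rule, conditioning on where the prize voucher actually is.
If it is in locker 1 (prior 1/10): the attendant opened locker 1, so this case is ruled out; weight (1/10)·0 = 0.
If it is in locker 2 (prior 3/10): the attendant has 3 equally likely choices, so probability 1/3; weight (3/10)·(1/3) = 1/10.
If it is in locker 3 (prior 2/5): the attendant has 2 equally likely choices, so probability 1/2; weight (2/5)·(1/2) = 1/5.
If it is in locker 4 (prior 1/5): the attendant has 2 equally likely choices, so probability 1/2; weight (1/5)·(1/2) = 1/10.
The weights sum to 2/5.
So P(the prize voucher in locker 2 | the attendant opened locker 1) = (1/10) / (2/5) = 1/4.

1/4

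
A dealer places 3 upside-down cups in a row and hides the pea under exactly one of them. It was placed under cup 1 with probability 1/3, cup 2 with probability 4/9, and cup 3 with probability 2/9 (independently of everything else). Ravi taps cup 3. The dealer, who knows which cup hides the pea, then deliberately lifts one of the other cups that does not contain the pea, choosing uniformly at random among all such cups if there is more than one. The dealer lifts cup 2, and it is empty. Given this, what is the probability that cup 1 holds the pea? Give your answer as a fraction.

Apply Bayes' rule, conditioning on where the pea actually is.
If it is under cup 1 (prior 1/3): the dealer has no choice, probability 1; weight (1/3)·1 = 1/3.
If it is under cup 2 (prior 4/9): the dealer opened cup 2, so this case is ruled out; weight (4/9)·0 = 0.
If it is under cup 3 (prior 2/9): the dealer has 2 equally likely choices, so probability 1/2; weight (2/9)·(1/2) = 1/9.
The weights sum to 4/9.
So P(the pea under cup 1 | the dealer opened cup 2) = (1/3) / (4/9) = 3/4.

3/4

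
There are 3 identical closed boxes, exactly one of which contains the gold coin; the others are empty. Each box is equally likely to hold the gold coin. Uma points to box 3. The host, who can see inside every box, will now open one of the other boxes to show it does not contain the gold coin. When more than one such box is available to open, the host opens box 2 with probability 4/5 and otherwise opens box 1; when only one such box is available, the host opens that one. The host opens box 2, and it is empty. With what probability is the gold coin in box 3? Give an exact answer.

Consider each possible location of the gold coin in turn.
If it is in box 1 (prior 1/3): only box 2 is available, probability 1; weight (1/3)·1 = 1/3.
If it is in box 2 (prior 1/3): the host opened box 2, so this case is ruled out; weight (1/3)·0 = 0.
If it is in box 3 (prior 1/3): box 2 is available, opened with probability 4/5; weight (1/3)·(4/5) = 4/15.
The weights sum to 3/5.
So P(the gold coin in box 3 | the host opened box 2) = (4/15) / (3/5) = 4/9.

4/9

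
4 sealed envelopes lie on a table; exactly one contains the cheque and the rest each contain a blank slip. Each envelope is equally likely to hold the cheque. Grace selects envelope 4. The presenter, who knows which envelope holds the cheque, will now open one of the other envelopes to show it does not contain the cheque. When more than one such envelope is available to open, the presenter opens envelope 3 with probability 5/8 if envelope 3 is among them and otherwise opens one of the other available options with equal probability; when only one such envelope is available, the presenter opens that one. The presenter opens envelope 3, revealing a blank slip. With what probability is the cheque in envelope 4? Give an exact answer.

Apply Bayes' rule, conditioning on where the cheque actually is.
If it is in any of envelopes 1, 2, and 4 (prior 1/4 each): envelope 3 is available, opened with probability 5/8; weight (1/4)·(5/8) = 5/32 each.
If it is in envelope 3 (prior 1/4): the presenter opened envelope 3, so this case is ruled out; weight (1/4)·0 = 0.
The weights sum to 15/32.
So P(the cheque in envelope 4 | the presenter opened envelope 3) = (5/32) / (15/32) = 1/3.

1/3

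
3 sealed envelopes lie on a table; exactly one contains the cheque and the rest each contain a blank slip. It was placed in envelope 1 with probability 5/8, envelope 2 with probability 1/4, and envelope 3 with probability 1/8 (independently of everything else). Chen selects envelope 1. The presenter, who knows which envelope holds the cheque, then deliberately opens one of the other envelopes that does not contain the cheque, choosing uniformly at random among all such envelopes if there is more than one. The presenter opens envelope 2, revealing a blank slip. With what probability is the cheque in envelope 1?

Apply Bayes' rule, conditioning on where the cheque actually is.
If it is in envelope 1 (prior 5/8): the presenter has 2 equally likely choices, so probability 1/2; weight (5/8)·(1/2) = 5/16.
If it is in envelope 2 (prior 1/4): the presenter opened envelope 2, so this case is ruled out; weight (1/4)·0 = 0.
If it is in envelope 3 (prior 1/8): the presenter has no choice, probability 1; weight (1/8)·1 = 1/8.
The weights sum to 7/16.
So P(the cheque in envelope 1 | the presenter opened envelope 2) = (5/16) / (7/16) = 5/7.

5/7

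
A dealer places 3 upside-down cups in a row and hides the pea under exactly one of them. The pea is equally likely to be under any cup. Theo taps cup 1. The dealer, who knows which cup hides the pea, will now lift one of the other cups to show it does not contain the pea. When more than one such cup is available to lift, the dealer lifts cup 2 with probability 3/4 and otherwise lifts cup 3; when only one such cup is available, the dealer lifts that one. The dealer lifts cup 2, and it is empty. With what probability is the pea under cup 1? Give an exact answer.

Consider each possible location of the pea in turn.
If it is under cup 1 (prior 1/3): cup 2 is available, opened with probability 3/4; weight (1/3)·(3/4) = 1/4.
If it is under cup 2 (prior 1/3): the dealer opened cup 2, so this case is ruled out; weight (1/3)·0 = 0.
If it is under cup 3 (prior 1/3): only cup 2 is available, probability 1; weight (1/3)·1 = 1/3.
The weights sum to 7/12.
So P(the pea under cup 1 | the dealer opened cup 2) = (1/4) / (7/12) = 3/7.

3/7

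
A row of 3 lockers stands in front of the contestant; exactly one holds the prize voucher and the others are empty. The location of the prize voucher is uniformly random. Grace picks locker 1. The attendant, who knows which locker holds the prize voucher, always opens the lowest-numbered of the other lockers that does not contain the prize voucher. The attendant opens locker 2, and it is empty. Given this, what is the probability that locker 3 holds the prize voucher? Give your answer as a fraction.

1/2

Condition on the true location of the prize voucher.
If it is in either of lockers 1 and 3 (prior 1/3 each): locker 2 is the lowest-numbered option available, probability 1; weight (1/3)·1 = 1/3 each.
If it is in locker 2 (prior 1/3): the attendant opened locker 2, so this case is ruled out; weight (1/3)·0 = 0.
The weights sum to 2/3.
So P(the prize voucher in locker 3 | the attendant opened locker 2) = (1/3) / (2/3) = 1/2.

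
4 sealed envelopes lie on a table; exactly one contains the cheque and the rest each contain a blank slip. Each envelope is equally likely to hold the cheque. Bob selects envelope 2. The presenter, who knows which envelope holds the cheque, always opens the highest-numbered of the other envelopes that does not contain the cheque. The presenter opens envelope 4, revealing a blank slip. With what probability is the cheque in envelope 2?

Condition on the true location of the cheque.
If it is in any of envelopes 1, 2, and 3 (prior 1/4 each): envelope 4 is the highest-numbered option available, probability 1; weight (1/4)·1 = 1/4 each.
If it is in envelope 4 (prior 1/4): the presenter opened envelope 4, so this case is ruled out; weight (1/4)·0 = 0.
The weights sum to 3/4.
So P(the cheque in envelope 2 | the presenter opened envelope 4) = (1/4) / (3/4) = 1/3.

1/3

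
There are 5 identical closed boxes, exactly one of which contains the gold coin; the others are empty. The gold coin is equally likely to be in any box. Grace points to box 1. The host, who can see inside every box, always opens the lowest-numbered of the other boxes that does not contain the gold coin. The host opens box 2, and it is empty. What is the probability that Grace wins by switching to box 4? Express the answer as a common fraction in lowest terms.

1/4

Apply Bayes' rule, conditioning on where the gold coin actually is.
If it is in any of boxes 1, 3, 4, and 5 (prior 1/5 each): box 2 is the lowest-numbered option available, probability 1; weight (1/5)·1 = 1/5 each.
If it is in box 2 (prior 1/5): the host opened box 2, so this case is ruled out; weight (1/5)·0 = 0.
The weights sum to 4/5.
So P(the gold coin in box 4 | the host opened box 2) = (1/5) / (4/5) = 1/4.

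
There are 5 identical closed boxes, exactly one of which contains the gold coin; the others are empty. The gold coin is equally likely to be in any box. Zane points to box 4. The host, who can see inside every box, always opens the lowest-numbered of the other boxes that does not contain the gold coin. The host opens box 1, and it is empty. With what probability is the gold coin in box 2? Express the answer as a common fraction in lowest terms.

Apply Bayes' rule, conditioning on where the gold coin actually is.
If it is in box 1 (prior 1/5): the host opened box 1, so this case is ruled out; weight (1/5)·0 = 0.
If it is in any of boxes 2, 3, 4, and 5 (prior 1/5 each): box 1 is the lowest-numbered option available, probability 1; weight (1/5)·1 = 1/5 each.
The weights sum to 4/5.
So P(the gold coin in box 2 | the host opened box 1) = (1/5) / (4/5) = 1/4.

1/4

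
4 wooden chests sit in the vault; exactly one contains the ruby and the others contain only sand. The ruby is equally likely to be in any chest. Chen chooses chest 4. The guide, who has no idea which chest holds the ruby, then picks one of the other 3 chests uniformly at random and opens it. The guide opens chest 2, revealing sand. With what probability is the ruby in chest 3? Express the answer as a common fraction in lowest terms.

Apply Bayes' rule, conditioning on where the ruby actually is.
If it is in any of chests 1, 3, and 4 (prior 1/4 each): the guide picks chest 2 with probability 1/3 regardless, and it is not the prize; weight (1/4)·(1/3) = 1/12 each.
If it is in chest 2 (prior 1/4): the guide opened chest 2, so this case is ruled out; weight (1/4)·0 = 0.
The weights sum to 1/4.
So P(the ruby in chest 3 | the guide opened chest 2) = (1/12) / (1/4) = 1/3.

1/3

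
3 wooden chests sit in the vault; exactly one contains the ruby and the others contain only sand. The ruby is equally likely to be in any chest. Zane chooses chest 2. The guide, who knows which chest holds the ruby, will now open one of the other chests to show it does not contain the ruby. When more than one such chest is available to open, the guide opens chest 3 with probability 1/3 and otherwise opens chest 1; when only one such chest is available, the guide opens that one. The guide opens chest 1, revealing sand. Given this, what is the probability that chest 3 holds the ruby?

3/5

Consider each possible location of the ruby in turn.
If it is in chest 1 (prior 1/3): the guide opened chest 1, so this case is ruled out; weight (1/3)·0 = 0.
If it is in chest 2 (prior 1/3): chest 3 is available but not opened, probability 2/3; weight (1/3)·(2/3) = 2/9.
If it is in chest 3 (prior 1/3): only chest 1 is available, probability 1; weight (1/3)·1 = 1/3.
The weights sum to 5/9.
So P(the ruby in chest 3 | the guide opened chest 1) = (1/3) / (5/9) = 3/5.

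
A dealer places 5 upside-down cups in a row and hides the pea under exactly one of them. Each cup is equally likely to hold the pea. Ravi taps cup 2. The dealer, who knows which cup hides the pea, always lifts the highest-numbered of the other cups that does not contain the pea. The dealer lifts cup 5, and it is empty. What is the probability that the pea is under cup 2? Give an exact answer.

Apply Bayes' rule, conditioning on where the pea actually is.
If it is under any of cups 1, 2, 3, and 4 (prior 1/5 each): cup 5 is the highest-numbered option available, probability 1; weight (1/5)·1 = 1/5 each.
If it is under cup 5 (prior 1/5): the dealer opened cup 5, so this case is ruled out; weight (1/5)·0 = 0.
The weights sum to 4/5.
So P(the pea under cup 2 | the dealer opened cup 5) = (1/5) / (4/5) = 1/4.

1/4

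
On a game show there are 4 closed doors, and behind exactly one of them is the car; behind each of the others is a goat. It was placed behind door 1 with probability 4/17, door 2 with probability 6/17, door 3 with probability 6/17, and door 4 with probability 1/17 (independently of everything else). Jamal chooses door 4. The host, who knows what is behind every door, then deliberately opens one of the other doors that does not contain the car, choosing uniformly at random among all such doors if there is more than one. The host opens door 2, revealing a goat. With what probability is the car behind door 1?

3/8

Apply Bayes' rule, conditioning on where the car actually is.
If it is behind door 1 (prior 4/17): the host has 2 equally likely choices, so probability 1/2; weight (4/17)·(1/2) = 2/17.
If it is behind door 2 (prior 6/17): the host opened door 2, so this case is ruled out; weight (6/17)·0 = 0.
If it is behind door 3 (prior 6/17): the host has 2 equally likely choices, so probability 1/2; weight (6/17)·(1/2) = 3/17.
If it is behind door 4 (prior 1/17): the host has 3 equally likely choices, so probability 1/3; weight (1/17)·(1/3) = 1/51.
The weights sum to 16/51.
So P(the car behind door 1 | the host opened door 2) = (2/17) / (16/51) = 3/8.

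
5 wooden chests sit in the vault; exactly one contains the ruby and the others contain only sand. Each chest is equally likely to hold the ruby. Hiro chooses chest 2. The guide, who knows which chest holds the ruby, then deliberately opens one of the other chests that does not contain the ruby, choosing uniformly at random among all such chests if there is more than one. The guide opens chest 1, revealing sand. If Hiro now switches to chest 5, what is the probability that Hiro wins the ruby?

4/15

Apply Bayes' rule, conditioning on where the ruby actually is.
If it is in chest 1 (prior 1/5): the guide opened chest 1, so this case is ruled out; weight (1/5)·0 = 0.
If it is in chest 2 (prior 1/5): the guide has 4 equally likely choices, so probability 1/4; weight (1/5)·(1/4) = 1/20.
If it is in any of chests 3, 4, and 5 (prior 1/5 each): the guide has 3 equally likely choices, so probability 1/3; weight (1/5)·(1/3) = 1/15 each.
The weights sum to 1/4.
So P(the ruby in chest 5 | the guide opened chest 1) = (1/15) / (1/4) = 4/15.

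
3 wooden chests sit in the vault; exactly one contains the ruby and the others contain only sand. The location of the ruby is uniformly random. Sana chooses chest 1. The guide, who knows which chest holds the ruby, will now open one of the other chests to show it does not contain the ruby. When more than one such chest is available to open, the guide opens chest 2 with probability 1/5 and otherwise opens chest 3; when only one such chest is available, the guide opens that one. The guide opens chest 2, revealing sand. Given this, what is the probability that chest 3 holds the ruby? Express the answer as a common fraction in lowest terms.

5/6

Condition on the true location of the ruby.
If it is in chest 1 (prior 1/3): chest 2 is available, opened with probability 1/5; weight (1/3)·(1/5) = 1/15.
If it is in chest 2 (prior 1/3): the guide opened chest 2, so this case is ruled out; weight (1/3)·0 = 0.
If it is in chest 3 (prior 1/3): only chest 2 is available, probability 1; weight (1/3)·1 = 1/3.
The weights sum to 2/5.
So P(the ruby in chest 3 | the guide opened chest 2) = (1/3) / (2/5) = 5/6.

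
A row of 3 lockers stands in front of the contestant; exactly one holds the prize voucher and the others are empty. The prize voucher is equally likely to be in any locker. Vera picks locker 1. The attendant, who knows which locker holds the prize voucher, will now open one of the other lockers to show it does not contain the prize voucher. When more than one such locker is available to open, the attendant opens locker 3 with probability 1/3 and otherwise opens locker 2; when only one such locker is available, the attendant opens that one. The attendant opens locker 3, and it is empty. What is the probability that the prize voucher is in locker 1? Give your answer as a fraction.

Consider each possible location of the prize voucher in turn.
If it is in locker 1 (prior 1/3): locker 3 is available, opened with probability 1/3; weight (1/3)·(1/3) = 1/9.
If it is in locker 2 (prior 1/3): only locker 3 is available, probability 1; weight (1/3)·1 = 1/3.
If it is in locker 3 (prior 1/3): the attendant opened locker 3, so this case is ruled out; weight (1/3)·0 = 0.
The weights sum to 4/9.
So P(the prize voucher in locker 1 | the attendant opened locker 3) = (1/9) / (4/9) = 1/4.

1/4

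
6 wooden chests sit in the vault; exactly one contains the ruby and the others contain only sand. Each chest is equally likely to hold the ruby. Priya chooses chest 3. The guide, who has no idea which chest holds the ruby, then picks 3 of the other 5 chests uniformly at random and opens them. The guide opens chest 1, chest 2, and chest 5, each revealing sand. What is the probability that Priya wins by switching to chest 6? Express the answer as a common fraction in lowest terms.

1/3

Apply Bayes' rule, conditioning on where the ruby actually is.
If it is in any of chests 1, 2, and 5 (prior 1/6 each): that chest was opened and seen not to hold the prize — ruled out; weight (1/6)·0 = 0 each.
If it is in any of chests 3, 4, and 6 (prior 1/6 each): the guide picks exactly this set with probability 1/10 regardless, and none is the prize; weight (1/6)·(1/10) = 1/60 each.
The weights sum to 1/20.
So P(the ruby in chest 6 | the guide opened chest 1, chest 2, and chest 5) = (1/60) / (1/20) = 1/3.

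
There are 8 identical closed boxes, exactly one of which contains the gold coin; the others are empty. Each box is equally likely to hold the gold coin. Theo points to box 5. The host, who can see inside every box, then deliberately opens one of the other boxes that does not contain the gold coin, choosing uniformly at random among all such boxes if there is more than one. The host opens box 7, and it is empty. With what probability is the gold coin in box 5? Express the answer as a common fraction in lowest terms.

Consider each possible location of the gold coin in turn.
If it is in any of boxes 1, 2, 3, 4, 6, and 8 (prior 1/8 each): the host has 6 equally likely choices, so probability 1/6; weight (1/8)·(1/6) = 1/48 each.
If it is in box 5 (prior 1/8): the host has 7 equally likely choices, so probability 1/7; weight (1/8)·(1/7) = 1/56.
If it is in box 7 (prior 1/8): the host opened box 7, so this case is ruled out; weight (1/8)·0 = 0.
The weights sum to 1/7.
So P(the gold coin in box 5 | the host opened box 7) = (1/56) / (1/7) = 1/8.

1/8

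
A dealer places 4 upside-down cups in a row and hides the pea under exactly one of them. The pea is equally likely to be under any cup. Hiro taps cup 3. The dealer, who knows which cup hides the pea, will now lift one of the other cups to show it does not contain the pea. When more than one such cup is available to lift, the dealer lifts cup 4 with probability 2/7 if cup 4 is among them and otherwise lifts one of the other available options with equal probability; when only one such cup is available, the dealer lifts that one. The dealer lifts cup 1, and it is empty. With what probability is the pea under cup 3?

Condition on the true location of the pea.
If it is under cup 1 (prior 1/4): the dealer opened cup 1, so this case is ruled out; weight (1/4)·0 = 0.
If it is under cup 2 (prior 1/4): cup 4 is available but not opened, probability 5/7; weight (1/4)·(5/7) = 5/28.
If it is under cup 3 (prior 1/4): cup 4 is available but not opened; cup 1 gets probability (1 − 2/7)/2 = 5/14; weight (1/4)·(5/14) = 5/56.
If it is under cup 4 (prior 1/4): cup 4 holds the prize so is unavailable; the dealer chooses uniformly among the 2 others, probability 1/2; weight (1/4)·(1/2) = 1/8.
The weights sum to 11/28.
So P(the pea under cup 3 | the dealer opened cup 1) = (5/56) / (11/28) = 5/22.

5/22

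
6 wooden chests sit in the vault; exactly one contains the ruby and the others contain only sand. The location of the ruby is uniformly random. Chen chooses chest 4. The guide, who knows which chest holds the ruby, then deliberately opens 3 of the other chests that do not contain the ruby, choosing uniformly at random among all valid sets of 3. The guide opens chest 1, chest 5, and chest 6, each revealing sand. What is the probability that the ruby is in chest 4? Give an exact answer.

Consider each possible location of the ruby in turn.
If it is in any of chests 1, 5, and 6 (prior 1/6 each): that chest was opened and seen not to hold the prize — ruled out; weight (1/6)·0 = 0 each.
If it is in either of chests 2 and 3 (prior 1/6 each): the guide has 4 equally likely choices, so probability 1/4; weight (1/6)·(1/4) = 1/24 each.
If it is in chest 4 (prior 1/6): the guide has 10 equally likely choices, so probability 1/10; weight (1/6)·(1/10) = 1/60.
The weights sum to 1/10.
So P(the ruby in chest 4 | the guide opened chest 1, chest 5, and chest 6) = (1/60) / (1/10) = 1/6.

1/6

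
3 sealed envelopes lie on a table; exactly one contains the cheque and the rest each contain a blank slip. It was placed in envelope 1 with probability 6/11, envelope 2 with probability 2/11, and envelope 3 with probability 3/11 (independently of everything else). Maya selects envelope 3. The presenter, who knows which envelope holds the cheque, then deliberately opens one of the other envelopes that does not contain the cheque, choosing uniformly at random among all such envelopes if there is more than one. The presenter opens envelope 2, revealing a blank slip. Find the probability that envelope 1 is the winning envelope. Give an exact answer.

4/5

Condition on the true location of the cheque.
If it is in envelope 1 (prior 6/11): the presenter has no choice, probability 1; weight (6/11)·1 = 6/11.
If it is in envelope 2 (prior 2/11): the presenter opened envelope 2, so this case is ruled out; weight (2/11)·0 = 0.
If it is in envelope 3 (prior 3/11): the presenter has 2 equally likely choices, so probability 1/2; weight (3/11)·(1/2) = 3/22.
The weights sum to 15/22.
So P(the cheque in envelope 1 | the presenter opened envelope 2) = (6/11) / (15/22) = 4/5.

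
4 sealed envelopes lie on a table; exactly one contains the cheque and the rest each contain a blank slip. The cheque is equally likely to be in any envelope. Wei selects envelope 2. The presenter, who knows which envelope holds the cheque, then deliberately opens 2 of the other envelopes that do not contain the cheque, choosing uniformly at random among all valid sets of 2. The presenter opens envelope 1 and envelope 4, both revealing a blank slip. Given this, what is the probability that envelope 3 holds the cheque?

3/4

Apply Bayes' rule, conditioning on where the cheque actually is.
If it is in either of envelopes 1 and 4 (prior 1/4 each): that envelope was opened and seen not to hold the prize — ruled out; weight (1/4)·0 = 0 each.
If it is in envelope 2 (prior 1/4): the presenter has 3 equally likely choices, so probability 1/3; weight (1/4)·(1/3) = 1/12.
If it is in envelope 3 (prior 1/4): the presenter has no choice, probability 1; weight (1/4)·1 = 1/4.
The weights sum to 1/3.
So P(the cheque in envelope 3 | the presenter opened envelope 1 and envelope 4) = (1/4) / (1/3) = 3/4.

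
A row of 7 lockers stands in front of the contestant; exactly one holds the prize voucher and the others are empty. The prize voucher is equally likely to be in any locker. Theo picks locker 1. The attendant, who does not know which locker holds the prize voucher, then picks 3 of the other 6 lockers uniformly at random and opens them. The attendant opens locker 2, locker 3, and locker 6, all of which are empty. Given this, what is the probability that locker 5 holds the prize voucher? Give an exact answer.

1/4

Consider each possible location of the prize voucher in turn.
If it is in any of lockers 1, 4, 5, and 7 (prior 1/7 each): the attendant picks exactly this set with probability 1/20 regardless, and none is the prize; weight (1/7)·(1/20) = 1/140 each.
If it is in any of lockers 2, 3, and 6 (prior 1/7 each): that locker was opened and seen not to hold the prize — ruled out; weight (1/7)·0 = 0 each.
The weights sum to 1/35.
So P(the prize voucher in locker 5 | the attendant opened locker 2, locker 3, and locker 6) = (1/140) / (1/35) = 1/4.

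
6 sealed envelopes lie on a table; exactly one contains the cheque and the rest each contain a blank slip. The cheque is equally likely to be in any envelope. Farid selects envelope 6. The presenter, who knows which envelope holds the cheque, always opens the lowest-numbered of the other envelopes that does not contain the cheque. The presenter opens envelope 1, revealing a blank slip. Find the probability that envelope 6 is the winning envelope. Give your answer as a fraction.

1/5

Consider each possible location of the cheque in turn.
If it is in envelope 1 (prior 1/6): the presenter opened envelope 1, so this case is ruled out; weight (1/6)·0 = 0.
If it is in any of envelopes 2, 3, 4, 5, and 6 (prior 1/6 each): envelope 1 is the lowest-numbered option available, probability 1; weight (1/6)·1 = 1/6 each.
The weights sum to 5/6.
So P(the cheque in envelope 6 | the presenter opened envelope 1) = (1/6) / (5/6) = 1/5.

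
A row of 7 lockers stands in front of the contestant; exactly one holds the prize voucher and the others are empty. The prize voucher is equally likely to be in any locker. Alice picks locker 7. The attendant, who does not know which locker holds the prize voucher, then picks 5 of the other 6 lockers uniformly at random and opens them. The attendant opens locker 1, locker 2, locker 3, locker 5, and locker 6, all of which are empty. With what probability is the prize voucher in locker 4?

1/2

Consider each possible location of the prize voucher in turn.
If it is in any of lockers 1, 2, 3, 5, and 6 (prior 1/7 each): that locker was opened and seen not to hold the prize — ruled out; weight (1/7)·0 = 0 each.
If it is in either of lockers 4 and 7 (prior 1/7 each): the attendant picks exactly this set with probability 1/6 regardless, and none is the prize; weight (1/7)·(1/6) = 1/42 each.
The weights sum to 1/21.
So P(the prize voucher in locker 4 | the attendant opened locker 1, locker 2, locker 3, locker 5, and locker 6) = (1/42) / (1/21) = 1/2.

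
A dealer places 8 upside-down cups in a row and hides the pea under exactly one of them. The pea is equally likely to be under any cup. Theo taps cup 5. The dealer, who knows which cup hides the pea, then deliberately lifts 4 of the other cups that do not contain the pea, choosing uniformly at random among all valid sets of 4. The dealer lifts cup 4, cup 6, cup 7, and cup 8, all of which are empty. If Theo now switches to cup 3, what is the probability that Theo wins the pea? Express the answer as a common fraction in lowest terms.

7/24

Consider each possible location of the pea in turn.
If it is under any of cups 1, 2, and 3 (prior 1/8 each): the dealer has 15 equally likely choices, so probability 1/15; weight (1/8)·(1/15) = 1/120 each.
If it is under any of cups 4, 6, 7, and 8 (prior 1/8 each): that cup was opened and seen not to hold the prize — ruled out; weight (1/8)·0 = 0 each.
If it is under cup 5 (prior 1/8): the dealer has 35 equally likely choices, so probability 1/35; weight (1/8)·(1/35) = 1/280.
The weights sum to 1/35.
So P(the pea under cup 3 | the dealer opened cup 4, cup 6, cup 7, and cup 8) = (1/120) / (1/35) = 7/24.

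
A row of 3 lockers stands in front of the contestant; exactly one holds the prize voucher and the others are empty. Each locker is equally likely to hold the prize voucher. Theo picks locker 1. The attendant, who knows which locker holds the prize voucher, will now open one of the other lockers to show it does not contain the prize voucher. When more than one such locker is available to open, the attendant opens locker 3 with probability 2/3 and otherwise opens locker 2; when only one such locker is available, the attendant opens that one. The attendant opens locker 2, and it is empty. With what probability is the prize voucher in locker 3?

3/4

Consider each possible location of the prize voucher in turn.
If it is in locker 1 (prior 1/3): locker 3 is available but not opened, probability 1/3; weight (1/3)·(1/3) = 1/9.
If it is in locker 2 (prior 1/3): the attendant opened locker 2, so this case is ruled out; weight (1/3)·0 = 0.
If it is in locker 3 (prior 1/3): only locker 2 is available, probability 1; weight (1/3)·1 = 1/3.
The weights sum to 4/9.
So P(the prize voucher in locker 3 | the attendant opened locker 2) = (1/3) / (4/9) = 3/4.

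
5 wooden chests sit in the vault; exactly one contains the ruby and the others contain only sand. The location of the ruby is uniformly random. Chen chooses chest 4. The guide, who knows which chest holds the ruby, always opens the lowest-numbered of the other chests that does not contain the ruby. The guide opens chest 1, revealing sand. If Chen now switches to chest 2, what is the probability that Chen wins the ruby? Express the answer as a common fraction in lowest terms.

1/4

Consider each possible location of the ruby in turn.
If it is in chest 1 (prior 1/5): the guide opened chest 1, so this case is ruled out; weight (1/5)·0 = 0.
If it is in any of chests 2, 3, 4, and 5 (prior 1/5 each): chest 1 is the lowest-numbered option available, probability 1; weight (1/5)·1 = 1/5 each.
The weights sum to 4/5.
So P(the ruby in chest 2 | the guide opened chest 1) = (1/5) / (4/5) = 1/4.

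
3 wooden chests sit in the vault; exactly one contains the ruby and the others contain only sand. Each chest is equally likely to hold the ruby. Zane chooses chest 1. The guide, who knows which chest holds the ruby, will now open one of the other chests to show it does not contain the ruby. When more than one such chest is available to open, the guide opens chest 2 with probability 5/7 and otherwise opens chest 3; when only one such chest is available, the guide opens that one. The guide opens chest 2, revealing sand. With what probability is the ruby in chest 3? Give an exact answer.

7/12

Condition on the true location of the ruby.
If it is in chest 1 (prior 1/3): chest 2 is available, opened with probability 5/7; weight (1/3)·(5/7) = 5/21.
If it is in chest 2 (prior 1/3): the guide opened chest 2, so this case is ruled out; weight (1/3)·0 = 0.
If it is in chest 3 (prior 1/3): only chest 2 is available, probability 1; weight (1/3)·1 = 1/3.
The weights sum to 4/7.
So P(the ruby in chest 3 | the guide opened chest 2) = (1/3) / (4/7) = 7/12.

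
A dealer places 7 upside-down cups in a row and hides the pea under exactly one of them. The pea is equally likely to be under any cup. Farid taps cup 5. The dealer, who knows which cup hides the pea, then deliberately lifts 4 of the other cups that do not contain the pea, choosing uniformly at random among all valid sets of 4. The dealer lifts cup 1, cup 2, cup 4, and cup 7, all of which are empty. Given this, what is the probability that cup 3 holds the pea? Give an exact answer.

3/7

Apply Bayes' rule, conditioning on where the pea actually is.
If it is under any of cups 1, 2, 4, and 7 (prior 1/7 each): that cup was opened and seen not to hold the prize — ruled out; weight (1/7)·0 = 0 each.
If it is under either of cups 3 and 6 (prior 1/7 each): the dealer has 5 equally likely choices, so probability 1/5; weight (1/7)·(1/5) = 1/35 each.
If it is under cup 5 (prior 1/7): the dealer has 15 equally likely choices, so probability 1/15; weight (1/7)·(1/15) = 1/105.
The weights sum to 1/15.
So P(the pea under cup 3 | the dealer opened cup 1, cup 2, cup 4, and cup 7) = (1/35) / (1/15) = 3/7.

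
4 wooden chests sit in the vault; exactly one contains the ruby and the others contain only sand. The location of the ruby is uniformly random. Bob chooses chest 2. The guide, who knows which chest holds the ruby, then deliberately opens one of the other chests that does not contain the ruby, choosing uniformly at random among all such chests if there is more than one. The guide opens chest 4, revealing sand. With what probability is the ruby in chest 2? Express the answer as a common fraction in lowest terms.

Consider each possible location of the ruby in turn.
If it is in either of chests 1 and 3 (prior 1/4 each): the guide has 2 equally likely choices, so probability 1/2; weight (1/4)·(1/2) = 1/8 each.
If it is in chest 2 (prior 1/4): the guide has 3 equally likely choices, so probability 1/3; weight (1/4)·(1/3) = 1/12.
If it is in chest 4 (prior 1/4): the guide opened chest 4, so this case is ruled out; weight (1/4)·0 = 0.
The weights sum to 1/3.
So P(the ruby in chest 2 | the guide opened chest 4) = (1/12) / (1/3) = 1/4.

1/4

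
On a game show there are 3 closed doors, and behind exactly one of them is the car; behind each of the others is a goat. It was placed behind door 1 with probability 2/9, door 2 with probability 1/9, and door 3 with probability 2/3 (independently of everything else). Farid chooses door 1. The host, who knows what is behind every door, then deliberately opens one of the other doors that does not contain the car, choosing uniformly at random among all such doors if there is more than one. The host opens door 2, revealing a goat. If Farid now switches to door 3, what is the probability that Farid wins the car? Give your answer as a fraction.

6/7

Apply Bayes' rule, conditioning on where the car actually is.
If it is behind door 1 (prior 2/9): the host has 2 equally likely choices, so probability 1/2; weight (2/9)·(1/2) = 1/9.
If it is behind door 2 (prior 1/9): the host opened door 2, so this case is ruled out; weight (1/9)·0 = 0.
If it is behind door 3 (prior 2/3): the host has no choice, probability 1; weight (2/3)·1 = 2/3.
The weights sum to 7/9.
So P(the car behind door 3 | the host opened door 2) = (2/3) / (7/9) = 6/7.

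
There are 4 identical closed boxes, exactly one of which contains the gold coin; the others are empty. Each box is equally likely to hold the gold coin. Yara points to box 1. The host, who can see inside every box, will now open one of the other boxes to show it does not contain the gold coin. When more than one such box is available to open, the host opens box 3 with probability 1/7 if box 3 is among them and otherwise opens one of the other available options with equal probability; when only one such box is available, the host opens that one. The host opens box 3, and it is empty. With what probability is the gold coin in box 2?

Consider each possible location of the gold coin in turn.
If it is in any of boxes 1, 2, and 4 (prior 1/4 each): box 3 is available, opened with probability 1/7; weight (1/4)·(1/7) = 1/28 each.
If it is in box 3 (prior 1/4): the host opened box 3, so this case is ruled out; weight (1/4)·0 = 0.
The weights sum to 3/28.
So P(the gold coin in box 2 | the host opened box 3) = (1/28) / (3/28) = 1/3.

1/3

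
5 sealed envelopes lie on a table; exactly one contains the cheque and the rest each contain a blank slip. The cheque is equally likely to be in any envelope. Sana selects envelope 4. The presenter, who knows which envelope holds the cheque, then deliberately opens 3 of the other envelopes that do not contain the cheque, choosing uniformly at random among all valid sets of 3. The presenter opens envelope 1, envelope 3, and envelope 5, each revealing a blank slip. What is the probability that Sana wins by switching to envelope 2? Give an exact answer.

4/5

Consider each possible location of the cheque in turn.
If it is in any of envelopes 1, 3, and 5 (prior 1/5 each): that envelope was opened and seen not to hold the prize — ruled out; weight (1/5)·0 = 0 each.
If it is in envelope 2 (prior 1/5): the presenter has no choice, probability 1; weight (1/5)·1 = 1/5.
If it is in envelope 4 (prior 1/5): the presenter has 4 equally likely choices, so probability 1/4; weight (1/5)·(1/4) = 1/20.
The weights sum to 1/4.
So P(the cheque in envelope 2 | the presenter opened envelope 1, envelope 3, and envelope 5) = (1/5) / (1/4) = 4/5.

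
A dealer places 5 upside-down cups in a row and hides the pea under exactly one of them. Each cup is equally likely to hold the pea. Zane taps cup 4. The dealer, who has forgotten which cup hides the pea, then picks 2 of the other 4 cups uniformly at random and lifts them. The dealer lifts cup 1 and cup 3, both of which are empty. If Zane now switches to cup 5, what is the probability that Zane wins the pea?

Because the dealer chose which cups to lift without knowing where the pea is, the choice is independent of the prize location. Learning that none of the 2 opened cups holds the pea simply rules out those 2 locations and leaves the remaining 3 cups still equally likely by symmetry.
So P(the pea under cup 5) = 1/3.

1/3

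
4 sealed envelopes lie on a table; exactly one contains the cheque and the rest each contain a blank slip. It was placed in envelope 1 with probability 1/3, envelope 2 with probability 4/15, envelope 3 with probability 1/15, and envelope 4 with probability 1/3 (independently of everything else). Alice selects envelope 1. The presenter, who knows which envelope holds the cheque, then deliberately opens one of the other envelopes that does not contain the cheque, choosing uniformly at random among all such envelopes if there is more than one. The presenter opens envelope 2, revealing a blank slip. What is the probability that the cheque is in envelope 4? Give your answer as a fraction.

Consider each possible location of the cheque in turn.
If it is in envelope 1 (prior 1/3): the presenter has 3 equally likely choices, so probability 1/3; weight (1/3)·(1/3) = 1/9.
If it is in envelope 2 (prior 4/15): the presenter opened envelope 2, so this case is ruled out; weight (4/15)·0 = 0.
If it is in envelope 3 (prior 1/15): the presenter has 2 equally likely choices, so probability 1/2; weight (1/15)·(1/2) = 1/30.
If it is in envelope 4 (prior 1/3): the presenter has 2 equally likely choices, so probability 1/2; weight (1/3)·(1/2) = 1/6.
The weights sum to 14/45.
So P(the cheque in envelope 4 | the presenter opened envelope 2) = (1/6) / (14/45) = 15/28.

15/28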